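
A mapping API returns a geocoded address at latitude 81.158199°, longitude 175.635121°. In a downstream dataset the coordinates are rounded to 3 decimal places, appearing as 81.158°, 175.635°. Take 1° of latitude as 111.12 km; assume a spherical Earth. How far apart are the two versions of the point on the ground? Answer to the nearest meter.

Δlat = 81.158199 − 81.158 = +0.000199°; Δlon = 175.635121 − 175.635 = +0.000121°.
North–south shift: 0.000199 × 111120 = 22.1129 m.
East–west at this latitude: 0.000121° × 111120 × cos 81.158° ≈ 0.000121 × 17080.3 = 2.06671 m.
Distance: √(22.1129² + 2.06671²) ≈ 22.2092 m.

22 meters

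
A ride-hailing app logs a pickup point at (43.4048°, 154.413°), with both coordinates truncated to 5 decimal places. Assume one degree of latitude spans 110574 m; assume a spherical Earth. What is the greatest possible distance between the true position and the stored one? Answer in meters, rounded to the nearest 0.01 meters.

Truncating at 5 decimal places can drop up to a full unit in the last place, so each coordinate may be off by as much as 1e-05°.
Latitude error → 1e-05 × 110574 = 1.10574 m along the meridian.
E–W at 43.4048°: 1e-05° × 110574 × cos 43.4048° = 1e-05 × 110574 × 0.7265 ≈ 0.803339 m.
Combining orthogonally: (1.10574² + 0.803339²)^½ ≈ 1.36675 m.

1.37 meters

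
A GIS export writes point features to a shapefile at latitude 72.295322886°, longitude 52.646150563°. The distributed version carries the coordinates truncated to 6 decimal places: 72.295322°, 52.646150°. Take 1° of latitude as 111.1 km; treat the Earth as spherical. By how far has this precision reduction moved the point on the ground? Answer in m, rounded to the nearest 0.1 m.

Δlat = 72.295322886 − 72.295322 = +0.000000886°; Δlon = 52.646150563 − 52.646150 = +0.000000563°.
N–S: 0.000000886° × 111100 m/° = 0.0984346 m.
E–W at 72.2953°: 0.000000563° × 111100 × cos 72.2953° = 0.000000563 × 111100 × 0.3041 ≈ 0.0190219 m.
Hypotenuse of the two orthogonal shifts: √(0.0984346² + 0.0190219²) = 0.100256 m.

0.1 m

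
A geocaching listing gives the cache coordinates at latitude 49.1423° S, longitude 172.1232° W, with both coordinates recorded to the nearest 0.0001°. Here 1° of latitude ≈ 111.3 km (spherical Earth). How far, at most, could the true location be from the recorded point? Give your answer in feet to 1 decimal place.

21.8 feet

Rounding to 4 decimal places leaves each coordinate within ±5e-05° of the true value.
North–south component: 5e-05° × 111300 = 5.565 m.
E–W at 49.1423°: 5e-05° × 111300 × cos 49.1423° = 5e-05 × 111300 × 0.6542 ≈ 3.64053 m.
Combining orthogonally: (5.565² + 3.64053²)^½ ≈ 6.65001 m.
In feet: 6.65001 m ÷ 0.3048 ≈ 21.818 ft.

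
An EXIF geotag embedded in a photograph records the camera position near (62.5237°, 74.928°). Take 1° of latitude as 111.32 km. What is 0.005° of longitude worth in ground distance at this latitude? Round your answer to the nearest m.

257 m

0.005° of longitude at 62.5237° is 0.005 × 111320 × cos 62.5237° ≈ 0.005 × 51361 = 256.805 m.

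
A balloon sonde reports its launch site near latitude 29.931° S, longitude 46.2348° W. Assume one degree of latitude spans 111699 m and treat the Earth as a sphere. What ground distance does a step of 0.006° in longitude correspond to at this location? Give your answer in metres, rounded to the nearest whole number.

At 29.931° a degree of longitude is 111699 × cos 29.931° ≈ 96801.4 m, so 0.006° corresponds to 580.808 m.

581 metres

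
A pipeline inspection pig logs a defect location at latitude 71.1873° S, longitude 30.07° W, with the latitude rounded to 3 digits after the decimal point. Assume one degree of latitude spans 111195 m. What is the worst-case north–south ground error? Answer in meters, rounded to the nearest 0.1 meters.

Rounding to 3 decimal places leaves the latitude within ±0.0005° of the true value.
Along the meridian that is 0.0005° × 111195 m/° = 55.5975 m.

55.6 meters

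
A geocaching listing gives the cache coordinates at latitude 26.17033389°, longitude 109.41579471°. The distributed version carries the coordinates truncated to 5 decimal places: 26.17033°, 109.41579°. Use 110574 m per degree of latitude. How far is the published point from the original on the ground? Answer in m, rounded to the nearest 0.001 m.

0.635 m

Δlat = 26.17033389 − 26.17033 = +0.00000389°; Δlon = 109.41579471 − 109.41579 = +0.00000471°.
N–S: 0.00000389° × 110574 m/° = 0.430133 m.
East–west at this latitude: 0.00000471° × 110574 × cos 26.1703° ≈ 0.00000471 × 99238.7 = 0.467414 m.
Combined displacement = (0.430133² + 0.467414²)^½ ≈ 0.635209 m.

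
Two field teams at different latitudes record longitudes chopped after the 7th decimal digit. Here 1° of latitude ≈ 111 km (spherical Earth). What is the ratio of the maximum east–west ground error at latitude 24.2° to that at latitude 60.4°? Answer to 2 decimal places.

1.85

Truncating at 7 decimal places can drop up to a full unit in the last place, so the longitude may be off by as much as 1e-07°.
At 24.2°: 1e-07° × 111000 × cos 24.2° = 1e-07 × 111000 × 0.9121 ≈ 0.010125 m.
Error at 60.4° = 1e-07° × 111000 × cos 60.4° ≈ 0.0111 × 0.4939 = 0.0054828 m.
Ratio: 0.010125 / 0.0054828 = cos 24.2° / cos 60.4° ≈ 1.8466.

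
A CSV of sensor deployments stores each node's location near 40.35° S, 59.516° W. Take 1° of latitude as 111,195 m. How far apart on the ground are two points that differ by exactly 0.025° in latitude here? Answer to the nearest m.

2780 m

0.025° × 111195 m/° = 2779.88 m.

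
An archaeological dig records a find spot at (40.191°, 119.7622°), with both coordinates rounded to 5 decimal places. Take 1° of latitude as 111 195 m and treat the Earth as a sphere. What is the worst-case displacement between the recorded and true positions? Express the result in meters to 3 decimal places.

Rounding to 5 decimal places leaves each coordinate within ±5e-06° of the true value.
Latitude error → 5e-06 × 111195 = 0.555975 m along the meridian.
E–W at 40.191°: 5e-06° × 111195 × cos 40.191° = 5e-06 × 111195 × 0.7639 ≈ 0.424708 m.
Combining orthogonally: (0.555975² + 0.424708²)^½ ≈ 0.699632 m.

0.700 meters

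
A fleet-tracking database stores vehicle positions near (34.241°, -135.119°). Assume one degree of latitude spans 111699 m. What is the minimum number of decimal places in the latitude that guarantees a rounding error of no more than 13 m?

One degree of latitude covers 111699 m.
Rounding to N decimal places gives at most 0.5 × 10⁻ᴺ degrees of error, i.e. 0.5 × 10⁻ᴺ × 111699 m.
Need 0.5 × 111699 × 10⁻ᴺ ≤ 13 → 10⁻ᴺ ≤ 2.328e-04, so N ≥ 3.63.
At 3 places the error can reach 55.8 m, but 4 places keeps it to 5.58 m.

4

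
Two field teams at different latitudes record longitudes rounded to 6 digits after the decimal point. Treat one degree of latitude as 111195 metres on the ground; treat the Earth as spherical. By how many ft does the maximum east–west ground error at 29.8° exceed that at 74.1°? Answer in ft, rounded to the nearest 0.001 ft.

Rounding to 6 decimal places leaves the longitude within ±5e-07° of the true value.
At 29.8°: 5e-07° × 111195 × cos 29.8° = 5e-07 × 111195 × 0.8678 ≈ 0.048246 m.
At 74.1°: 5e-07° × 111195 × cos 74.1° = 5e-07 × 111195 × 0.2740 ≈ 0.015231 m.
So the lower-latitude error exceeds the higher by 0.048246 − 0.015231 = 0.033014 m.
In feet: 0.0330141 m ÷ 0.3048 ≈ 0.10831 ft.

0.108 ft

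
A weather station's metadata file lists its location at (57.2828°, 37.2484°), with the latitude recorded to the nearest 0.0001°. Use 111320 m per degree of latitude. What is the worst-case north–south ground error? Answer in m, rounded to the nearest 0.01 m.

Rounding to 4 decimal places leaves the latitude within ±5e-05° of the true value.
Along the meridian that is 5e-05° × 111320 m/° = 5.566 m.

5.57 m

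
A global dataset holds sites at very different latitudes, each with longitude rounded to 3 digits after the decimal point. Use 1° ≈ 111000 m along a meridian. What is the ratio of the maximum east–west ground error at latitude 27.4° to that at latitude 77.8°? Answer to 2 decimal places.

Rounding to 3 decimal places leaves the longitude within ±0.0005° of the true value.
At 27.4°: 0.0005° × 111000 × cos 27.4° = 0.0005 × 111000 × 0.8878 ≈ 49.274 m.
At 77.8°: 0.0005° × 111000 × cos 77.8° = 0.0005 × 111000 × 0.2113 ≈ 11.729 m.
The ratio reduces to cos 27.4° / cos 77.8° = 0.8878/0.2113 ≈ 4.2012.

4.20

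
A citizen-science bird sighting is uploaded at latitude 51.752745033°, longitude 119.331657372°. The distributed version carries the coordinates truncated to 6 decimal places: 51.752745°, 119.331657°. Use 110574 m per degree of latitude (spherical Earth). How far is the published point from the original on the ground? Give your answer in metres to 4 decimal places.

0.0257 metres

Δlat = 51.752745033 − 51.752745 = +0.000000033°; Δlon = 119.331657372 − 119.331657 = +0.000000372°.
N–S: 0.000000033° × 110574 m/° = 0.00364894 m.
E–W at 51.7527°: 0.000000372° × 110574 × cos 51.7527° = 0.000000372 × 110574 × 0.6191 ≈ 0.025464 m.
Distance: √(0.00364894² + 0.025464²) ≈ 0.0257241 m.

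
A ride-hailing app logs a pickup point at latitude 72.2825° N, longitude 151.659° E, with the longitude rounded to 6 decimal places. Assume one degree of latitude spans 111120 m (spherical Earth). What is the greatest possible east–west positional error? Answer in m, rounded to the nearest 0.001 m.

0.017 m

Rounding to 6 decimal places leaves the longitude within ±5e-07° of the true value.
Parallels shrink by cos φ, so at 72.2825° a degree of longitude is 111120 × 0.3043 ≈ 33816.5 m.
So at most 5e-07° × 33816.5 ≈ 0.0169082 m east–west.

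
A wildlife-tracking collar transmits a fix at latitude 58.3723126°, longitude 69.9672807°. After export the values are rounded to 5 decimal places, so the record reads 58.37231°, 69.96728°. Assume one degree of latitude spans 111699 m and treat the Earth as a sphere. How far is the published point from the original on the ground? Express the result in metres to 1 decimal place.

0.3 metres

Δlat = 58.3723126 − 58.37231 = +0.0000026°; Δlon = 69.9672807 − 69.96728 = +0.0000007°.
North–south shift: 0.0000026 × 111699 = 0.290417 m.
East–west at this latitude: 0.0000007° × 111699 × cos 58.3723° ≈ 0.0000007 × 58574.7 = 0.0410023 m.
Distance: √(0.290417² + 0.0410023²) ≈ 0.293298 m.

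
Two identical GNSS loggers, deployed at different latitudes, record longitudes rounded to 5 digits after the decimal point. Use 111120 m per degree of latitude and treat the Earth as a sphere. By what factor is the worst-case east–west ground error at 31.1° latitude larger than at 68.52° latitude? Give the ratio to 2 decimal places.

2.34

Rounding to 5 decimal places leaves the longitude within ±5e-06° of the true value.
Error at 31.1° = 5e-06° × 111120 × cos 31.1° ≈ 0.5556 × 0.8563 = 0.47574 m.
At 68.52°: 5e-06° × 111120 × cos 68.52° = 5e-06 × 111120 × 0.3662 ≈ 0.20345 m.
Ratio: 0.47574 / 0.20345 = cos 31.1° / cos 68.52° ≈ 2.3384.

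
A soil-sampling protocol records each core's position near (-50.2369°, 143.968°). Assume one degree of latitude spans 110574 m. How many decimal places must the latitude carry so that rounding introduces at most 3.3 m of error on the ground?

One degree of latitude covers 110574 m.
With N decimal places the half-ulp bound is 0.5·10⁻ᴺ°, or 0.5·10⁻ᴺ × 110574 m on the ground.
Need 0.5 × 110574 × 10⁻ᴺ ≤ 3.3 → 10⁻ᴺ ≤ 5.969e-05, so N ≥ 4.22.
So 5 decimal places suffice (0.553 m); 4 would allow up to 5.53 m.

5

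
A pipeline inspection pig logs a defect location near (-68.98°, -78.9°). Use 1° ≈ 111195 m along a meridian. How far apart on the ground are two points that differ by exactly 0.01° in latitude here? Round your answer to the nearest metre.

1112 metres

0.01° × 111195 m/° = 1111.95 m.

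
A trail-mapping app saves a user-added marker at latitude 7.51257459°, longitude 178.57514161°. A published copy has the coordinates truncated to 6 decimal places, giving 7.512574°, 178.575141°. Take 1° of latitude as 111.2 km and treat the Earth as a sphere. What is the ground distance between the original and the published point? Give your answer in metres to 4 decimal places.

Δlat = 7.51257459 − 7.512574 = +0.00000059°; Δlon = 178.57514161 − 178.575141 = +0.00000061°.
North–south shift: 0.00000059 × 111200 = 0.065608 m.
East–west at this latitude: 0.00000061° × 111200 × cos 7.51257° ≈ 0.00000061 × 110245 = 0.0672497 m.
Hypotenuse of the two orthogonal shifts: √(0.065608² + 0.0672497²) = 0.0939518 m.

0.0940 metres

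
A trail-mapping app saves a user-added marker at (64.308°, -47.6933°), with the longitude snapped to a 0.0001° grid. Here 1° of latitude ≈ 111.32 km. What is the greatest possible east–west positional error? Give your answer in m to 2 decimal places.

2.41 m

With a 0.0001° grid the true value lies within half a step, ±0.0001°/2 = ±5e-05°, of the stored one.
Parallels shrink by cos φ, so at 64.308° a degree of longitude is 111320 × 0.4335 ≈ 48260.9 m.
So at most 5e-05° × 48260.9 ≈ 2.41305 m east–west.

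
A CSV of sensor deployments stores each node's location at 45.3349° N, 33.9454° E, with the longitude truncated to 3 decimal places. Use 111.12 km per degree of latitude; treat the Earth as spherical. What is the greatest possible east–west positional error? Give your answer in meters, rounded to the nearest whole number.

Truncating at 3 decimal places can drop up to a full unit in the last place, so the longitude may be off by as much as 0.001°.
Parallels shrink by cos φ, so at 45.3349° a degree of longitude is 111120 × 0.7030 ≈ 78113.1 m.
Maximum E–W displacement: 0.001 × 78113.1 = 78.1131 m.

78 meters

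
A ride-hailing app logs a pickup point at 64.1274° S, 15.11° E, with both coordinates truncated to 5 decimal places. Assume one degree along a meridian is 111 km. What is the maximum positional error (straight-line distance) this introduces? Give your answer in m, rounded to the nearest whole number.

Truncating at 5 decimal places can drop up to a full unit in the last place, so each coordinate may be off by as much as 1e-05°.
Latitude error → 1e-05 × 111000 = 1.11 m along the meridian.
East–west component at 64.1274°: 1e-05° × 111000 × cos 64.1274° ≈ 1e-05 × 48437.2 ≈ 0.484372 m.
Combining orthogonally: (1.11² + 0.484372²)^½ ≈ 1.21108 m.

1 m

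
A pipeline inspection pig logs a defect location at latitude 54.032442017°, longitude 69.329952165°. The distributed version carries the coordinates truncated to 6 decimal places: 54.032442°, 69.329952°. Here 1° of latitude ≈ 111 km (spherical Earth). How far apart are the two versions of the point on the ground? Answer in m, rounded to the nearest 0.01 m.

0.01 m

The latitude changed by +0.000000017° and the longitude by +0.000000165°.
N–S: 0.000000017° × 111000 m/° = 0.001887 m.
East–west at this latitude: 0.000000165° × 111000 × cos 54.0324° ≈ 0.000000165 × 65193.3 = 0.0107569 m.
Distance: √(0.001887² + 0.0107569²) ≈ 0.0109212 m.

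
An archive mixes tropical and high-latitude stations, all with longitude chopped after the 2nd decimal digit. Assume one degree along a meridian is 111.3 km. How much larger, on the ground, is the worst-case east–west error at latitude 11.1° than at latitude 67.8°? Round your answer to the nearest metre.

672 metres

Truncating at 2 decimal places can drop up to a full unit in the last place, so the longitude may be off by as much as 0.01°.
At 11.1°: 0.01° × 111300 × cos 11.1° = 0.01 × 111300 × 0.9813 ≈ 1092.2 m.
Error at 67.8° = 0.01° × 111300 × cos 67.8° ≈ 1113 × 0.3778 = 420.54 m.
So the lower-latitude error exceeds the higher by 1092.2 − 420.54 = 671.64 m.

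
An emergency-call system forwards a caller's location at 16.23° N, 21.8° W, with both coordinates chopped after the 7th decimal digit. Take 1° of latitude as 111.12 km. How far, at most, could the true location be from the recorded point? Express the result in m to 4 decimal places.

Truncating at 7 decimal places can drop up to a full unit in the last place, so each coordinate may be off by as much as 1e-07°.
Latitude error → 1e-07 × 111120 = 0.011112 m along the meridian.
Longitude error → 1e-07 × 111120 × cos 16.23° = 1e-07 × 111120 × 0.9601 ≈ 0.0106692 m.
Worst case both components are at the extreme and orthogonal: √(0.011112² + 0.0106692²) ≈ 0.0154048 m.

0.0154 m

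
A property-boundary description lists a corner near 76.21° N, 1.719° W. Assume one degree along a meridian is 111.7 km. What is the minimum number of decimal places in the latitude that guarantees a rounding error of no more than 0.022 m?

7

One degree of latitude covers 111700 m.
With N decimal places the half-ulp bound is 0.5·10⁻ᴺ°, or 0.5·10⁻ᴺ × 111700 m on the ground.
Need 0.5 × 111700 × 10⁻ᴺ ≤ 0.022 → 10⁻ᴺ ≤ 3.939e-07, so N ≥ 6.40.
At 6 places the error can reach 0.0558 m, but 7 places keeps it to 0.00558 m.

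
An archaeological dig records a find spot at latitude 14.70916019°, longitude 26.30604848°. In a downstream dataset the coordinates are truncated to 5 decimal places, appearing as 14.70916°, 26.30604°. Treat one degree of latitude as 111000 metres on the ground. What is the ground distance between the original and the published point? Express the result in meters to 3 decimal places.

Δlat = 14.70916019 − 14.70916 = +0.00000019°; Δlon = 26.30604848 − 26.30604 = +0.00000848°.
N–S: 0.00000019° × 111000 m/° = 0.02109 m.
East–west at this latitude: 0.00000848° × 111000 × cos 14.7092° ≈ 0.00000848 × 107362 = 0.910432 m.
Combined displacement = (0.02109² + 0.910432²)^½ ≈ 0.910676 m.

0.911 meters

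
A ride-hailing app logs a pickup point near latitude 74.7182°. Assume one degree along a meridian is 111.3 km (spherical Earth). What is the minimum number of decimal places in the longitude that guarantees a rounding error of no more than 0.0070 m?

7 decimal places

At 74.7182° one degree of longitude covers 111300 × cos 74.7182° ≈ 111300 × 0.2636 ≈ 29335 m.
N decimal places → at most half a unit in the last place, 0.5 × 10⁻ᴺ° = 29335/2 × 10⁻ᴺ m.
Need 0.5 × 29335 × 10⁻ᴺ ≤ 0.0070 → 10⁻ᴺ ≤ 4.772e-07, so N ≥ 6.32.
So 7 decimal places suffice (0.00147 m); 6 would allow up to 0.0147 m.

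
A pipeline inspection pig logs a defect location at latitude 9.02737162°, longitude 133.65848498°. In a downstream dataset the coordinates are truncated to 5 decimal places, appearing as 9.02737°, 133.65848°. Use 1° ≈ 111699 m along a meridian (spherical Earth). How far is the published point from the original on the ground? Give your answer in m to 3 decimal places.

Δlat = 9.02737162 − 9.02737 = +0.00000162°; Δlon = 133.65848498 − 133.65848 = +0.00000498°.
N–S: 0.00000162° × 111699 m/° = 0.180952 m.
East–west at this latitude: 0.00000498° × 111699 × cos 9.02737° ≈ 0.00000498 × 110315 = 0.549371 m.
Hypotenuse of the two orthogonal shifts: √(0.180952² + 0.549371²) = 0.578405 m.

0.578 m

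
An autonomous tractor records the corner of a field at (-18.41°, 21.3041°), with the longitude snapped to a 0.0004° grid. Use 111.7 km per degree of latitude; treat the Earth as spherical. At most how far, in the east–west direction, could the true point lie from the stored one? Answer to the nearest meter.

With a 0.0004° grid the true value lies within half a step, ±0.0004°/2 = ±0.0002°, of the stored one.
One degree of longitude at 18.41° is 111700 × cos 18.41° ≈ 111700 × 0.9488 = 105983 m.
Maximum E–W displacement: 0.0002 × 105983 = 21.1967 m.

21 meters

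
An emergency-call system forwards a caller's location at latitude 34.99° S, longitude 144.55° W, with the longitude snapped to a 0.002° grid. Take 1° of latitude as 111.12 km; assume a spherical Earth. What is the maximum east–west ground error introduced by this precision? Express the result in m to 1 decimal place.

91.0 m

With a 0.002° grid the true value lies within half a step, ±0.002°/2 = ±0.001°, of the stored one.
One degree of longitude at 34.99° is 111120 × cos 34.99° ≈ 111120 × 0.8193 = 91035.3 m.
Maximum E–W displacement: 0.001 × 91035.3 = 91.0353 m.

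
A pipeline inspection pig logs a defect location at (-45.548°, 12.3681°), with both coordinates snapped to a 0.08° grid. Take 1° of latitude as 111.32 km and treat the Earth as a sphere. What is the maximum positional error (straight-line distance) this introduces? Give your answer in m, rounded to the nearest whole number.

5436 m

With a 0.08° grid the true value lies within half a step, ±0.08°/2 = ±0.04°, of the stored one.
N–S: 0.04° × 111320 m/° = 4452.8 m.
East–west component at 45.548°: 0.04° × 111320 × cos 45.548° ≈ 0.04 × 77958.7 ≈ 3118.35 m.
Worst case both components are at the extreme and orthogonal: √(4452.8² + 3118.35²) ≈ 5436.13 m.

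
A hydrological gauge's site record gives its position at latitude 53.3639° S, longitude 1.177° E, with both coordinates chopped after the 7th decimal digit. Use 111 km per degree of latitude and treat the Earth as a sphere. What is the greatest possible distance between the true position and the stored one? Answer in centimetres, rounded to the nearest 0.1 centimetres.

Truncating at 7 decimal places can drop up to a full unit in the last place, so each coordinate may be off by as much as 1e-07°.
Latitude error → 1e-07 × 111000 = 0.0111 m along the meridian.
E–W at 53.3639°: 1e-07° × 111000 × cos 53.3639° = 1e-07 × 111000 × 0.5967 ≈ 0.00662371 m.
Combining orthogonally: (0.0111² + 0.00662371²)^½ ≈ 0.0129261 m.
That is 0.0129261 m = 1.2926 cm.

1.3 centimetres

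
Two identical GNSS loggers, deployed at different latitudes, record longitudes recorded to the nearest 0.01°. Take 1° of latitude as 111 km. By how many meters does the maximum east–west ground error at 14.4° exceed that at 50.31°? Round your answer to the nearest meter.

Rounding to 2 decimal places leaves the longitude within ±0.005° of the true value.
Error at 14.4° = 0.005° × 111000 × cos 14.4° ≈ 555 × 0.9686 = 537.56 m.
At 50.31°: 0.005° × 111000 × cos 50.31° = 0.005 × 111000 × 0.6386 ≈ 354.44 m.
So the lower-latitude error exceeds the higher by 537.56 − 354.44 = 183.12 m.

183 meters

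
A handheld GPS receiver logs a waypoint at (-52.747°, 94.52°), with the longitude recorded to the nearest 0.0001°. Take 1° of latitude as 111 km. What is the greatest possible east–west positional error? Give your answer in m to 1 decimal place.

3.4 m

Rounding to 4 decimal places leaves the longitude within ±5e-05° of the true value.
At latitude 52.747° a degree of longitude spans 111000 m × cos 52.747° = 111000 × 0.6053 ≈ 67192.3 m.
East–west error: 5e-05° × 67192.3 m/° ≈ 3.35961 m.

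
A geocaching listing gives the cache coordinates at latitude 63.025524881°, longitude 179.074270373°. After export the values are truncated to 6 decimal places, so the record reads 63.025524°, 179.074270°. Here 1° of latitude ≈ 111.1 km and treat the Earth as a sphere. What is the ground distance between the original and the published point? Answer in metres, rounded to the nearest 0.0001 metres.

0.0997 metres

The latitude changed by +0.000000881° and the longitude by +0.000000373°.
North–south shift: 0.000000881 × 111100 = 0.0978791 m.
East–west at this latitude: 0.000000373° × 111100 × cos 63.0255° ≈ 0.000000373 × 50394.2 = 0.0187971 m.
Combined displacement = (0.0978791² + 0.0187971²)^½ ≈ 0.0996677 m.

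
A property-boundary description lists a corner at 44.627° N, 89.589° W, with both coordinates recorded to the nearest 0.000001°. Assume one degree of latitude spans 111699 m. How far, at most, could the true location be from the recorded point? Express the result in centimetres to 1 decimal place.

Rounding to 6 decimal places leaves each coordinate within ±5e-07° of the true value.
Latitude error → 5e-07 × 111699 = 0.0558495 m along the meridian.
Longitude error → 5e-07 × 111699 × cos 44.627° = 5e-07 × 111699 × 0.7117 ≈ 0.0397478 m.
Worst case both components are at the extreme and orthogonal: √(0.0558495² + 0.0397478²) ≈ 0.0685497 m.
That is 0.0685497 m = 6.855 cm.

6.9 centimetres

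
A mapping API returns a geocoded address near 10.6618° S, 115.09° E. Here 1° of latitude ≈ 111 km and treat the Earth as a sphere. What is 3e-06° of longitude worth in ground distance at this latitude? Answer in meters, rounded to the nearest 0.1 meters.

At 10.6618° a degree of longitude is 111000 × cos 10.6618° ≈ 109084 m, so 3e-06° corresponds to 0.327251 m.

0.3 meters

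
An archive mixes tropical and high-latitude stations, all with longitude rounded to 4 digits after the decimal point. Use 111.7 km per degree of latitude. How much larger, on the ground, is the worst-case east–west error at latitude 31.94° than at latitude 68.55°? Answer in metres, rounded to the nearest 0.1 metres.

Rounding to 4 decimal places leaves the longitude within ±5e-05° of the true value.
At 31.94°: 5e-05° × 111700 × cos 31.94° = 5e-05 × 111700 × 0.8486 ≈ 4.7394 m.
Error at 68.55° = 5e-05° × 111700 × cos 68.55° ≈ 5.585 × 0.3657 = 2.0424 m.
So the lower-latitude error exceeds the higher by 4.7394 − 2.0424 = 2.6971 m.

2.7 metres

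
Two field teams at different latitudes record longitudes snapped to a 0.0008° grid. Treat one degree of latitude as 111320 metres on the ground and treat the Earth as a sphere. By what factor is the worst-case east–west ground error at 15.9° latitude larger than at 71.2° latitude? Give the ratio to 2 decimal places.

2.98

With a 0.0008° grid the true value lies within half a step, ±0.0008°/2 = ±0.0004°, of the stored one.
At 15.9°: 0.0004° × 111320 × cos 15.9° = 0.0004 × 111320 × 0.9617 ≈ 42.824 m.
Error at 71.2° = 0.0004° × 111320 × cos 71.2° ≈ 44.528 × 0.3223 = 14.35 m.
The ratio reduces to cos 15.9° / cos 71.2° = 0.9617/0.3223 ≈ 2.9843.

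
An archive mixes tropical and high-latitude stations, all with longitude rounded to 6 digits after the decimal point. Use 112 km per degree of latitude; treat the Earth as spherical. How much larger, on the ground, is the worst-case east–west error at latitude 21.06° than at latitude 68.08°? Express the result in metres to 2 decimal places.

Rounding to 6 decimal places leaves the longitude within ±5e-07° of the true value.
Error at 21.06° = 5e-07° × 112000 × cos 21.06° ≈ 0.056 × 0.9332 = 0.052259 m.
Error at 68.08° = 5e-07° × 112000 × cos 68.08° ≈ 0.056 × 0.3733 = 0.020905 m.
So the lower-latitude error exceeds the higher by 0.052259 − 0.020905 = 0.031354 m.

0.03 metres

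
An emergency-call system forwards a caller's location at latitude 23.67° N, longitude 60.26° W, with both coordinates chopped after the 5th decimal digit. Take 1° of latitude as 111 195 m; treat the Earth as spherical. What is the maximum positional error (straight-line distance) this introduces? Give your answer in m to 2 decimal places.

Truncating at 5 decimal places can drop up to a full unit in the last place, so each coordinate may be off by as much as 1e-05°.
N–S: 1e-05° × 111195 m/° = 1.11195 m.
East–west component at 23.67°: 1e-05° × 111195 × cos 23.67° ≈ 1e-05 × 101840 ≈ 1.0184 m.
Worst case both components are at the extreme and orthogonal: √(1.11195² + 1.0184²) ≈ 1.50784 m.

1.51 m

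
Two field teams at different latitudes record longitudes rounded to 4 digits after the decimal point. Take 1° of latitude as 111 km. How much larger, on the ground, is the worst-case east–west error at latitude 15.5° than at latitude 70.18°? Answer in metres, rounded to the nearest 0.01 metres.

3.47 metres

Rounding to 4 decimal places leaves the longitude within ±5e-05° of the true value.
At 15.5°: 5e-05° × 111000 × cos 15.5° = 5e-05 × 111000 × 0.9636 ≈ 5.3481 m.
Error at 70.18° = 5e-05° × 111000 × cos 70.18° ≈ 5.55 × 0.3391 = 1.8818 m.
So the lower-latitude error exceeds the higher by 5.3481 − 1.8818 = 3.4663 m.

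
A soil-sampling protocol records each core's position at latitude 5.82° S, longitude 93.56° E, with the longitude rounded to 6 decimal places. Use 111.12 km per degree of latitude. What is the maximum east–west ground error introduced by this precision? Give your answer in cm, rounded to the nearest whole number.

Rounding to 6 decimal places leaves the longitude within ±5e-07° of the true value.
Parallels shrink by cos φ, so at 5.82° a degree of longitude is 111120 × 0.9948 ≈ 110547 m.
East–west error: 5e-07° × 110547 m/° ≈ 0.0552736 m.
That is 0.0552736 m = 5.5274 cm.

6 cm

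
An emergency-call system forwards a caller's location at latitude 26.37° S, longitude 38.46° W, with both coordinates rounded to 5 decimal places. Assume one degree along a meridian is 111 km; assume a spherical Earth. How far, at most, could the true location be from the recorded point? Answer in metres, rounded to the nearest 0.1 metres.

Rounding to 5 decimal places leaves each coordinate within ±5e-06° of the true value.
North–south component: 5e-06° × 111000 = 0.555 m.
E–W at 26.37°: 5e-06° × 111000 × cos 26.37° = 5e-06 × 111000 × 0.8959 ≈ 0.497249 m.
The two errors are perpendicular, so the maximum displacement is √(0.555² + 0.497249²) ≈ 0.745172 m.

0.7 metres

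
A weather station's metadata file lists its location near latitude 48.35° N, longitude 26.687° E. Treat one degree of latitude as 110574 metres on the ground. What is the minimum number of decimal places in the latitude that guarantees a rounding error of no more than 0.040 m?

One degree of latitude covers 110574 m.
Rounding to N decimal places gives at most 0.5 × 10⁻ᴺ degrees of error, i.e. 0.5 × 10⁻ᴺ × 110574 m.
Setting 55287 × 10⁻ᴺ ≤ 0.040 gives 10ᴺ ≥ 1.382e+06, i.e. N ≥ 6.14.
N = 6 would give 0.0553 m (too coarse); N = 7 gives 0.00553 m ≤ 0.040 m.

7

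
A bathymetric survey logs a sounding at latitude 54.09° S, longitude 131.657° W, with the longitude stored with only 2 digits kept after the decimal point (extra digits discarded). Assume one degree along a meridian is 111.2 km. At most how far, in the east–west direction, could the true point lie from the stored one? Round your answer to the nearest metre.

652 metres

Truncating at 2 decimal places can drop up to a full unit in the last place, so the longitude may be off by as much as 0.01°.
One degree of longitude at 54.09° is 111200 × cos 54.09° ≈ 111200 × 0.5865 = 65220.3 m.
Maximum E–W displacement: 0.01 × 65220.3 = 652.203 m.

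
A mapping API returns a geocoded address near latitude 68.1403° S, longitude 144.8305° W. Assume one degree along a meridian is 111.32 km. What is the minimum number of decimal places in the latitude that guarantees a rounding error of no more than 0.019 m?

7 decimal places

One degree of latitude covers 111320 m.
Rounding to N decimal places gives at most 0.5 × 10⁻ᴺ degrees of error, i.e. 0.5 × 10⁻ᴺ × 111320 m.
Setting 55660 × 10⁻ᴺ ≤ 0.019 gives 10ᴺ ≥ 2.929e+06, i.e. N ≥ 6.47.
So 7 decimal places suffice (0.00557 m); 6 would allow up to 0.0557 m.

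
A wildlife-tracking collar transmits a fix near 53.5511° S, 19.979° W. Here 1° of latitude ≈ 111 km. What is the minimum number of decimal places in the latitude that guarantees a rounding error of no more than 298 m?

One degree of latitude covers 111000 m.
N decimal places → at most half a unit in the last place, 0.5 × 10⁻ᴺ° = 111000/2 × 10⁻ᴺ m.
Need 0.5 × 111000 × 10⁻ᴺ ≤ 298 → 10⁻ᴺ ≤ 5.369e-03, so N ≥ 2.27.
At 2 places the error can reach 555 m, but 3 places keeps it to 55.5 m.

3 decimal places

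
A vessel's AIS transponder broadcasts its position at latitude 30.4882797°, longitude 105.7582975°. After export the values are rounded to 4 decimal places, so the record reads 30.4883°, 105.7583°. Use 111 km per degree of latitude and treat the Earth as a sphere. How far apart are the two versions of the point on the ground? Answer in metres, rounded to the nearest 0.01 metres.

Δlat = 30.4882797 − 30.4883 = -0.0000203°; Δlon = 105.7582975 − 105.7583 = -0.0000025°.
N–S: -0.0000203° × 111000 m/° = -2.2533 m.
E–W at 30.4883°: -0.0000025° × 111000 × cos 30.4883° = -0.0000025 × 111000 × 0.8617 ≈ -0.239131 m.
Distance: √(2.2533² + 0.239131²) ≈ 2.26595 m.

2.27 metres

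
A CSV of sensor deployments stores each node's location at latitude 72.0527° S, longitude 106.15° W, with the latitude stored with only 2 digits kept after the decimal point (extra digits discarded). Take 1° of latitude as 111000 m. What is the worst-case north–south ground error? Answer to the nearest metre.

1110 metres

Truncating at 2 decimal places can drop up to a full unit in the last place, so the latitude may be off by as much as 0.01°.
So the N–S error is at most 0.01 × 111000 = 1110 m.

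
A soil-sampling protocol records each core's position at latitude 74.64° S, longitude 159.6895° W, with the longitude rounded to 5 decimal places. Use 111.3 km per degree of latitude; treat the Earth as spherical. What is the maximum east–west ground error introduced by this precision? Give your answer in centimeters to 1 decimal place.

14.7 centimeters

Rounding to 5 decimal places leaves the longitude within ±5e-06° of the true value.
At latitude 74.64° a degree of longitude spans 111300 m × cos 74.64° = 111300 × 0.2649 ≈ 29481.5 m.
East–west error: 5e-06° × 29481.5 m/° ≈ 0.147407 m.
That is 0.147407 m = 14.741 cm.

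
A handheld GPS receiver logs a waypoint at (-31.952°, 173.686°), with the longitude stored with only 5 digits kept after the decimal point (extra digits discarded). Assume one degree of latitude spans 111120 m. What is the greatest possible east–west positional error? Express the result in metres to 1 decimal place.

0.9 metres

Truncating at 5 decimal places can drop up to a full unit in the last place, so the longitude may be off by as much as 1e-05°.
At latitude 31.952° a degree of longitude spans 111120 m × cos 31.952° = 111120 × 0.8485 ≈ 94284.4 m.
East–west error: 1e-05° × 94284.4 m/° ≈ 0.942844 m.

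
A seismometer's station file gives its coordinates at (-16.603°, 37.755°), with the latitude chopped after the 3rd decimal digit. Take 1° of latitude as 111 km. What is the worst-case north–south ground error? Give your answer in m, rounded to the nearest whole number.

111 m

Truncating at 3 decimal places can drop up to a full unit in the last place, so the latitude may be off by as much as 0.001°.
So the N–S error is at most 0.001 × 111000 = 111 m.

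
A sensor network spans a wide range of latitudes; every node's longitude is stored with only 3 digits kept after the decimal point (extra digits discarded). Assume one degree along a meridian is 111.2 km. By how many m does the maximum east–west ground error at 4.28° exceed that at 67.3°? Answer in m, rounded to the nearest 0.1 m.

Truncating at 3 decimal places can drop up to a full unit in the last place, so the longitude may be off by as much as 0.001°.
At 4.28°: 0.001° × 111200 × cos 4.28° = 0.001 × 111200 × 0.9972 ≈ 110.89 m.
At 67.3°: 0.001° × 111200 × cos 67.3° = 0.001 × 111200 × 0.3859 ≈ 42.913 m.
Difference: 110.89 − 42.913 = 67.977 m.

68.0 m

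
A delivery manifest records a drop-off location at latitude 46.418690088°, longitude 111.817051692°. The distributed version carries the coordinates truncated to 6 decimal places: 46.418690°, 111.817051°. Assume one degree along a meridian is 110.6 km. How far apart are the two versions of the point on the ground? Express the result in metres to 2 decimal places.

Δlat = 46.418690088 − 46.418690 = +0.000000088°; Δlon = 111.817051692 − 111.817051 = +0.000000692°.
N–S: 0.000000088° × 110600 m/° = 0.0097328 m.
E–W at 46.4187°: 0.000000692° × 110600 × cos 46.4187° = 0.000000692 × 110600 × 0.6894 ≈ 0.0527621 m.
Combined displacement = (0.0097328² + 0.0527621²)^½ ≈ 0.0536523 m.

0.05 metres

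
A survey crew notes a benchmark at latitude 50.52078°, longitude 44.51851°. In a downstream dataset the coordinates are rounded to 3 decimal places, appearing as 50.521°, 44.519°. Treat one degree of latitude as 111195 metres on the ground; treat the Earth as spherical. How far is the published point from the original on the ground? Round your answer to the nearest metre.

The latitude changed by -0.00022° and the longitude by -0.00049°.
N–S: -0.00022° × 111195 m/° = -24.4629 m.
E–W at 50.521°: -0.00049° × 111195 × cos 50.521° = -0.00049 × 111195 × 0.6358 ≈ -34.6417 m.
Combined displacement = (24.4629² + 34.6417²)^½ ≈ 42.4085 m.

42 metres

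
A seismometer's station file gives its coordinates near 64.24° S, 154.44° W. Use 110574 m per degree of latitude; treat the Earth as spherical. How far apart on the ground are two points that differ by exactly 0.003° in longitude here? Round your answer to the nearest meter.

One degree of longitude here spans 110574 × cos 64.24° = 110574 × 0.4346 ≈ 48055.7 m; 0.003° of that is 144.167 m.

144 meters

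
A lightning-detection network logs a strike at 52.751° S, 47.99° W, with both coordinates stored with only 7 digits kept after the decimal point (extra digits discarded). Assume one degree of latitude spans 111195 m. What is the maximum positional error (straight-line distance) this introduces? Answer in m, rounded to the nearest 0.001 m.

Truncating at 7 decimal places can drop up to a full unit in the last place, so each coordinate may be off by as much as 1e-07°.
North–south component: 1e-07° × 111195 = 0.0111195 m.
East–west component at 52.751°: 1e-07° × 111195 × cos 52.751° ≈ 1e-07 × 67304.1 ≈ 0.00673041 m.
Combining orthogonally: (0.0111195² + 0.00673041²)^½ ≈ 0.0129978 m.

0.013 m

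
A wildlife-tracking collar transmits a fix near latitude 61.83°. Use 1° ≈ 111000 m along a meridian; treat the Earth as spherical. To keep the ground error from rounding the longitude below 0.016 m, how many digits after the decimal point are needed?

7 decimal places

At 61.83° one degree of longitude covers 111000 × cos 61.83° ≈ 111000 × 0.4721 ≈ 52401.9 m.
With N decimal places the half-ulp bound is 0.5·10⁻ᴺ°, or 0.5·10⁻ᴺ × 52401.9 m on the ground.
Setting 26201 × 10⁻ᴺ ≤ 0.016 gives 10ᴺ ≥ 1.638e+06, i.e. N ≥ 6.21.
At 6 places the error can reach 0.0262 m, but 7 places keeps it to 0.00262 m.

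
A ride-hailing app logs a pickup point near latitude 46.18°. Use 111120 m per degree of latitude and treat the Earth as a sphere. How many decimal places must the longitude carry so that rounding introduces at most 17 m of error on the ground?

4 decimal places

At 46.18° one degree of longitude covers 111120 × cos 46.18° ≈ 111120 × 0.6924 ≈ 76938.9 m.
N decimal places → at most half a unit in the last place, 0.5 × 10⁻ᴺ° = 76938.9/2 × 10⁻ᴺ m.
Need 0.5 × 76938.9 × 10⁻ᴺ ≤ 17 → 10⁻ᴺ ≤ 4.419e-04, so N ≥ 3.35.
N = 3 would give 38.5 m (too coarse); N = 4 gives 3.85 m ≤ 17 m.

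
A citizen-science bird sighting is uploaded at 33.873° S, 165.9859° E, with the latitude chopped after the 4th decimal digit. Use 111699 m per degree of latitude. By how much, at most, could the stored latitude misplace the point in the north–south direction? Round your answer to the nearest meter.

Truncating at 4 decimal places can drop up to a full unit in the last place, so the latitude may be off by as much as 0.0001°.
North–south distance: 0.0001° × 111699 m/° = 11.1699 m.

11 meters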